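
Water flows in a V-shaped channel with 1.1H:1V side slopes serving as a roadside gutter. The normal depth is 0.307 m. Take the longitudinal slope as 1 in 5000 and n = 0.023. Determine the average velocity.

For a triangular section with side slope z = 1.1: A = zy² = 1.1×0.307² = 0.1037 m²; P = 2y√(1+z²) = 2×0.307×1.487 = 0.9128 m.
Hydraulic radius R = A/P = 0.1037/0.9128 = 0.1136 m.
From Manning's equation, V = (1/n) R^(2/3) S^(1/2) = (1/0.023) × 0.1136^(2/3) × 0.0002^(1/2) = 0.144 m/s.

V = 0.144 m/s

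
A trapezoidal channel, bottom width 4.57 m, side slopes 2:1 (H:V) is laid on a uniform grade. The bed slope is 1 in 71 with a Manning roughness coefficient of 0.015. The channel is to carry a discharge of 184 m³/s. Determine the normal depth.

y_n = 2.15 m

Manning's equation rearranged: A R^(2/3) = nQ / (1·√S) = 0.015 × 184 / (√0.01408) = 23.26.
Trying y = 2.48 m: A R^(2/3) = 31.1 — high.
Trying y = 1.54 m: A R^(2/3) = 12 — low.
Trying y = 2.15 m: A R^(2/3) = 23.23 — matches.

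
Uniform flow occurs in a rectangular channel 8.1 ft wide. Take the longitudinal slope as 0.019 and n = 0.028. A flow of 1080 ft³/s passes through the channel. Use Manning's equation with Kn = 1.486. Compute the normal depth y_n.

y_n = 9.16 ft

Manning's equation rearranged: A R^(2/3) = nQ / (1.486·√S) = 0.028 × 1080 / (1.486 × √0.019) = 147.6.
Try y = 10.3 ft: A R^(2/3) = 169.9 — too large.
Try y = 9.16 ft: A R^(2/3) = 147.7 — ≈ 147.6.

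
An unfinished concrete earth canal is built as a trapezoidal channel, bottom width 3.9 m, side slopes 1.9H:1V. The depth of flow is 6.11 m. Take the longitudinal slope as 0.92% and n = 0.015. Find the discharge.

Q = 1300 m³/s

With bottom width b = 3.9 m and side slope z = 1.9: A = (b + zy)y = (3.9 + 1.9×6.11)×6.11 = 94.76 m²; P = b + 2y√(1+z²) = 3.9 + 2×6.11×2.147 = 30.14 m.
Hydraulic radius R = A/P = 94.76/30.14 = 3.144 m.
Manning's equation: Q = (1/n) A R^(2/3) S^(1/2) = (1/0.015) × 94.76 × 3.144^(2/3) × 0.0092^(1/2) = 1300 m³/s.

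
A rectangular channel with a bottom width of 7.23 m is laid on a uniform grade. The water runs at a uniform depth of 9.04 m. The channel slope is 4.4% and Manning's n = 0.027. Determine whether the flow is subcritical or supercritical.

supercritical

Flow area A = b·y = 7.23 × 9.04 = 65.36 m². Wetted perimeter P = b + 2y = 7.23 + 2×9.04 = 25.31 m.
Hydraulic radius R = A/P = 65.36/25.31 = 2.582 m.
V = (1/n) R^(2/3) √S = (1/0.027) × 2.582^(2/3) × √0.044 = 14.62 m/s. Hydraulic depth D_h = A/T = 65.36/7.23 = 9.04 m.
Froude number Fr = V/√(g·D_h) = 14.62/√(9.81×9.04) = 1.55, which is greater than 1, so the flow is supercritical.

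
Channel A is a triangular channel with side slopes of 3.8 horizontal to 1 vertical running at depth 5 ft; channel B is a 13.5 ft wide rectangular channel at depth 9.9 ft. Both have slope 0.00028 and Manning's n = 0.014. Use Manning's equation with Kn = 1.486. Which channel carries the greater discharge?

Channel A: For a triangular section with side slope z = 3.8: A = zy² = 3.8×5² = 95 ft²; P = 2y√(1+z²) = 2×5×3.929 = 39.29 ft. Hydraulic radius R = A/P = 95/39.29 = 2.418 ft. Q_A = (1.486/0.014)·95·2.418^(2/3)·√0.00028 = 303.9 ft³/s.
Channel B: Flow area A = b·y = 13.5 × 9.9 = 133.7 ft². Wetted perimeter P = b + 2y = 13.5 + 2×9.9 = 33.3 ft. Hydraulic radius R = A/P = 133.7/33.3 = 4.014 ft. Q_B = (1.486/0.014)·133.7·4.014^(2/3)·√0.00028 = 599.5 ft³/s.
Q_A = 303.9 ft³/s vs Q_B = 599.5 ft³/s, so channel B carries more.

channel B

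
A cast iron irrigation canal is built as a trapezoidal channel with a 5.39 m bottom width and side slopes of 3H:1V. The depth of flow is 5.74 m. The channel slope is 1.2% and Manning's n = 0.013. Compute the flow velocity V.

V = 18 m/s

With bottom width b = 5.39 m and side slope z = 3: A = (b + zy)y = (5.39 + 3×5.74)×5.74 = 129.8 m²; P = b + 2y√(1+z²) = 5.39 + 2×5.74×3.162 = 41.69 m.
Hydraulic radius R = A/P = 129.8/41.69 = 3.113 m.
From Manning's equation, V = (1/n) R^(2/3) S^(1/2) = (1/0.013) × 3.113^(2/3) × 0.012^(1/2) = 18 m/s.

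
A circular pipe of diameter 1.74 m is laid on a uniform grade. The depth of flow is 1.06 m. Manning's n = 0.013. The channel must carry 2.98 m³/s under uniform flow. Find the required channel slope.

S = 0.0017

For a circular section of diameter D = 1.74 m at depth y = 1.06 m, the central angle is θ = 2 arccos(1 − 2y/D) = 3.582 rad. Then A = (D²/8)(θ − sin θ) = 1.517 m² and P = Dθ/2 = 3.116 m.
Hydraulic radius R = A/P = 1.517/3.116 = 0.4868 m.
From Manning's equation, S = [nQ / (1 A R^(2/3))]² = [0.013 × 2.98 / (1 × 1.517 × 0.4868^(2/3))]² = 0.0017.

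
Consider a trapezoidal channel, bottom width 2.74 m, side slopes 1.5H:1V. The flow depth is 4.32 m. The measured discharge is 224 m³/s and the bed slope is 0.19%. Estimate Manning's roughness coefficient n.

n = 0.013

With bottom width b = 2.74 m and side slope z = 1.5: A = (b + zy)y = (2.74 + 1.5×4.32)×4.32 = 39.83 m²; P = b + 2y√(1+z²) = 2.74 + 2×4.32×1.803 = 18.32 m.
Hydraulic radius R = A/P = 39.83/18.32 = 2.175 m.
Rearranging Manning's equation: n = (1/Q) A R^(2/3) S^(1/2) = (1/224) × 39.83 × 2.175^(2/3) × √0.0019 = 0.013.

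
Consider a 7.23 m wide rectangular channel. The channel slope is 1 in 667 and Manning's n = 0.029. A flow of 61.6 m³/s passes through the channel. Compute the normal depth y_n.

Manning's equation rearranged: A R^(2/3) = nQ / (1·√S) = 0.029 × 61.6 / (√0.001499) = 46.14.
Trying y = 4.73 m: A R^(2/3) = 55.17 — over.
Trying y = 3.67 m: A R^(2/3) = 39.57 — short.
Trying y = 4.12 m: A R^(2/3) = 46.1 — ≈ 46.14.

y_n = 4.12 m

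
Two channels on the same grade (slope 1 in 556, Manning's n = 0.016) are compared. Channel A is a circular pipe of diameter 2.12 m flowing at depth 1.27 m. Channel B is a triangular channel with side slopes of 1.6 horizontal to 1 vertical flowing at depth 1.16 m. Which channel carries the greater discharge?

channel A

Channel A: For a circular section of diameter D = 2.12 m at depth y = 1.27 m, the central angle is θ = 2 arccos(1 − 2y/D) = 3.54 rad. Then A = (D²/8)(θ − sin θ) = 2.207 m² and P = Dθ/2 = 3.753 m. Hydraulic radius R = A/P = 2.207/3.753 = 0.5881 m. Q_A = (1/0.016)·2.207·0.5881^(2/3)·√0.001799 = 4.107 m³/s.
Channel B: For a triangular section with side slope z = 1.6: A = zy² = 1.6×1.16² = 2.153 m²; P = 2y√(1+z²) = 2×1.16×1.887 = 4.377 m. Hydraulic radius R = A/P = 2.153/4.377 = 0.4918 m. Q_B = (1/0.016)·2.153·0.4918^(2/3)·√0.001799 = 3.556 m³/s.
Q_A = 4.107 m³/s vs Q_B = 3.556 m³/s, so channel A carries more.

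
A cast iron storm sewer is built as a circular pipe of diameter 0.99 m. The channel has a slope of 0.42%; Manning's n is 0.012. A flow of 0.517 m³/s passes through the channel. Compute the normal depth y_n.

Manning's equation rearranged: A R^(2/3) = nQ / (1·√S) = 0.012 × 0.517 / (√0.0042) = 0.09573.
Trying y = 0.431 m: A R^(2/3) = 0.1192 — over.
Trying y = 0.382 m: A R^(2/3) = 0.09571 — close enough.

y_n = 0.382 m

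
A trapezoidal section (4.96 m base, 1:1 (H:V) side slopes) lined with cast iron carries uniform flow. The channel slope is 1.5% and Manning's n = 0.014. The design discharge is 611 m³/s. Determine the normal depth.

y_n = 4.3 m

Manning's equation rearranged: A R^(2/3) = nQ / (1·√S) = 0.014 × 611 / (√0.015) = 69.84.
Try y = 5.4 m: A R^(2/3) = 110.2 — over.
Try y = 4.3 m: A R^(2/3) = 69.89 — ≈ 69.84.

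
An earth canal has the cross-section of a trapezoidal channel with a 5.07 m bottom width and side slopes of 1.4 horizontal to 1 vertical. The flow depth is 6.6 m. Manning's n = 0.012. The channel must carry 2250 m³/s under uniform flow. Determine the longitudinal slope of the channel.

S = 0.016

With bottom width b = 5.07 m and side slope z = 1.4: A = (b + zy)y = (5.07 + 1.4×6.6)×6.6 = 94.45 m²; P = b + 2y√(1+z²) = 5.07 + 2×6.6×1.72 = 27.78 m.
Hydraulic radius R = A/P = 94.45/27.78 = 3.4 m.
From Manning's equation, S = [nQ / (1 A R^(2/3))]² = [0.012 × 2250 / (1 × 94.45 × 3.4^(2/3))]² = 0.016.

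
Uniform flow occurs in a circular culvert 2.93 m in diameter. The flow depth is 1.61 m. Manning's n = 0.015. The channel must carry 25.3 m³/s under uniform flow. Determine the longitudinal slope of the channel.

For a circular section of diameter D = 2.93 m at depth y = 1.61 m, the central angle is θ = 2 arccos(1 − 2y/D) = 3.34 rad. Then A = (D²/8)(θ − sin θ) = 3.795 m² and P = Dθ/2 = 4.893 m.
Hydraulic radius R = A/P = 3.795/4.893 = 0.7757 m.
From Manning's equation, S = [nQ / (1 A R^(2/3))]² = [0.015 × 25.3 / (1 × 3.795 × 0.7757^(2/3))]² = 0.014.

S = 0.014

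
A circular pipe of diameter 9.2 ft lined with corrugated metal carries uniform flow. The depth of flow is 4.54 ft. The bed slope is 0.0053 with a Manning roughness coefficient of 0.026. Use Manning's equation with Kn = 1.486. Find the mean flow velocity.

V = 7.21 ft/s

For a circular section of diameter D = 9.2 ft at depth y = 4.54 ft, the central angle is θ = 2 arccos(1 − 2y/D) = 3.116 rad. Then A = (D²/8)(θ − sin θ) = 32.69 ft² and P = Dθ/2 = 14.33 ft.
Hydraulic radius R = A/P = 32.69/14.33 = 2.281 ft.
From Manning's equation, V = (1.486/n) R^(2/3) S^(1/2) = (1.486/0.026) × 2.281^(2/3) × 0.0053^(1/2) = 7.21 ft/s.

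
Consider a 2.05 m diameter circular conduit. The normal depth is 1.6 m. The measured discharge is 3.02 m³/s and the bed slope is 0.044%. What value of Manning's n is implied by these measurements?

n = 0.014

For a circular section of diameter D = 2.05 m at depth y = 1.6 m, the central angle is θ = 2 arccos(1 − 2y/D) = 4.333 rad. Then A = (D²/8)(θ − sin θ) = 2.764 m² and P = Dθ/2 = 4.441 m.
Hydraulic radius R = A/P = 2.764/4.441 = 0.6224 m.
Rearranging Manning's equation: n = (1/Q) A R^(2/3) S^(1/2) = (1/3.02) × 2.764 × 0.6224^(2/3) × √0.00044 = 0.014.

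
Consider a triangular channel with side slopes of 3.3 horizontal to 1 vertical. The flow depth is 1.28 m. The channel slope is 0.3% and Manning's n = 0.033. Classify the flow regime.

For a triangular section with side slope z = 3.3: A = zy² = 3.3×1.28² = 5.407 m²; P = 2y√(1+z²) = 2×1.28×3.448 = 8.827 m.
Hydraulic radius R = A/P = 5.407/8.827 = 0.6125 m.
V = (1/n) R^(2/3) √S = (1/0.033) × 0.6125^(2/3) × √0.003 = 1.197 m/s. Hydraulic depth D_h = A/T = 5.407/8.448 = 0.64 m.
Froude number Fr = V/√(g·D_h) = 1.197/√(9.81×0.64) = 0.478, which is less than 1, so the flow is subcritical.

subcritical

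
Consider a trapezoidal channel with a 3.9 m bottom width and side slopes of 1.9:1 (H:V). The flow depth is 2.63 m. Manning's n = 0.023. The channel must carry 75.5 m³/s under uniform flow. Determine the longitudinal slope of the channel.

S = 0.0031

With bottom width b = 3.9 m and side slope z = 1.9: A = (b + zy)y = (3.9 + 1.9×2.63)×2.63 = 23.4 m²; P = b + 2y√(1+z²) = 3.9 + 2×2.63×2.147 = 15.19 m.
Hydraulic radius R = A/P = 23.4/15.19 = 1.54 m.
From Manning's equation, S = [nQ / (1 A R^(2/3))]² = [0.023 × 75.5 / (1 × 23.4 × 1.54^(2/3))]² = 0.0031.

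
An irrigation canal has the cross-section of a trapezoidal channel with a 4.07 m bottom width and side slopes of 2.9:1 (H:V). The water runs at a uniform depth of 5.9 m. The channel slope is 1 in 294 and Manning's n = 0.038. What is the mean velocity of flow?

With bottom width b = 4.07 m and side slope z = 2.9: A = (b + zy)y = (4.07 + 2.9×5.9)×5.9 = 125 m²; P = b + 2y√(1+z²) = 4.07 + 2×5.9×3.068 = 40.27 m.
Hydraulic radius R = A/P = 125/40.27 = 3.103 m.
From Manning's equation, V = (1/n) R^(2/3) S^(1/2) = (1/0.038) × 3.103^(2/3) × 0.003401^(1/2) = 3.27 m/s.

V = 3.27 m/s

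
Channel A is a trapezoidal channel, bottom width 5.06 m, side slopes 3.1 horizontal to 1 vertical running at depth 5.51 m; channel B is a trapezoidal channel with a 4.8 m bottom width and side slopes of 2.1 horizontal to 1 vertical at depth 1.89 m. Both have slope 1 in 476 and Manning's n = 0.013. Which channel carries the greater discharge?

Channel A: With bottom width b = 5.06 m and side slope z = 3.1: A = (b + zy)y = (5.06 + 3.1×5.51)×5.51 = 122 m²; P = b + 2y√(1+z²) = 5.06 + 2×5.51×3.257 = 40.96 m. Hydraulic radius R = A/P = 122/40.96 = 2.979 m. Q_A = (1/0.013)·122·2.979^(2/3)·√0.002101 = 890.5 m³/s.
Channel B: With bottom width b = 4.8 m and side slope z = 2.1: A = (b + zy)y = (4.8 + 2.1×1.89)×1.89 = 16.57 m²; P = b + 2y√(1+z²) = 4.8 + 2×1.89×2.326 = 13.59 m. Hydraulic radius R = A/P = 16.57/13.59 = 1.219 m. Q_B = (1/0.013)·16.57·1.219^(2/3)·√0.002101 = 66.69 m³/s.
Q_A = 890.5 m³/s vs Q_B = 66.69 m³/s, so channel A carries more.

channel A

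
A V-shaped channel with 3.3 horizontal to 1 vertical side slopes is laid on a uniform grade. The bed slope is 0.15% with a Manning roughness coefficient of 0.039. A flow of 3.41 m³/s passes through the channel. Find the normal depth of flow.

y_n = 1.22 m

Manning's equation rearranged: A R^(2/3) = nQ / (1·√S) = 0.039 × 3.41 / (√0.0015) = 3.434.
Try y = 1.41 m: A R^(2/3) = 5.047 — high.
Try y = 1.22 m: A R^(2/3) = 3.431 — matches.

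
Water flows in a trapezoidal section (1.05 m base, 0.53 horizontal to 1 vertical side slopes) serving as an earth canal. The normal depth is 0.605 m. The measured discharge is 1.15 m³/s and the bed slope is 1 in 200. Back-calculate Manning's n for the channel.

With bottom width b = 1.05 m and side slope z = 0.53: A = (b + zy)y = (1.05 + 0.53×0.605)×0.605 = 0.8292 m²; P = b + 2y√(1+z²) = 1.05 + 2×0.605×1.132 = 2.419 m.
Hydraulic radius R = A/P = 0.8292/2.419 = 0.3427 m.
Rearranging Manning's equation: n = (1/Q) A R^(2/3) S^(1/2) = (1/1.15) × 0.8292 × 0.3427^(2/3) × √0.005 = 0.025.

n = 0.025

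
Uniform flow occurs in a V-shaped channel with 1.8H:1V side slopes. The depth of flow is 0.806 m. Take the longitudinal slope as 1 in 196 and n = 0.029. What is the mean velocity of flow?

For a triangular section with side slope z = 1.8: A = zy² = 1.8×0.806² = 1.169 m²; P = 2y√(1+z²) = 2×0.806×2.059 = 3.319 m.
Hydraulic radius R = A/P = 1.169/3.319 = 0.3523 m.
From Manning's equation, V = (1/n) R^(2/3) S^(1/2) = (1/0.029) × 0.3523^(2/3) × 0.005102^(1/2) = 1.23 m/s.

V = 1.23 m/s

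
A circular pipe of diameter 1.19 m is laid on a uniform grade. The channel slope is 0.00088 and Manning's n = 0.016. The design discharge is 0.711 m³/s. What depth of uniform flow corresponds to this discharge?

Manning's equation rearranged: A R^(2/3) = nQ / (1·√S) = 0.016 × 0.711 / (√0.00088) = 0.3835.
Try y = 0.919 m: A R^(2/3) = 0.4671 — high.
Try y = 0.707 m: A R^(2/3) = 0.328 — low.
Try y = 0.786 m: A R^(2/3) = 0.3835 — matches.

y_n = 0.786 m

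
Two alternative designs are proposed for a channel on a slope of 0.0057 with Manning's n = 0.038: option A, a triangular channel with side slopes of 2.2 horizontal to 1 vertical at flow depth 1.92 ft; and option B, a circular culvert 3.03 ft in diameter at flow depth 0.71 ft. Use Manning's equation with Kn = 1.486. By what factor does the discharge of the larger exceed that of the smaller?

Channel A: For a triangular section with side slope z = 2.2: A = zy² = 2.2×1.92² = 8.11 ft²; P = 2y√(1+z²) = 2×1.92×2.417 = 9.28 ft. Hydraulic radius R = A/P = 8.11/9.28 = 0.874 ft. Q_A = (1.486/0.038)·8.11·0.874^(2/3)·√0.0057 = 21.89 ft³/s.
Channel B: For a circular section of diameter D = 3.03 ft at depth y = 0.71 ft, the central angle is θ = 2 arccos(1 − 2y/D) = 2.021 rad. Then A = (D²/8)(θ − sin θ) = 1.286 ft² and P = Dθ/2 = 3.062 ft. Hydraulic radius R = A/P = 1.286/3.062 = 0.4201 ft. Q_B = (1.486/0.038)·1.286·0.4201^(2/3)·√0.0057 = 2.13 ft³/s.
The larger discharge is 21.89 ft³/s and the smaller is 2.13 ft³/s; the ratio is 10.3.

10.3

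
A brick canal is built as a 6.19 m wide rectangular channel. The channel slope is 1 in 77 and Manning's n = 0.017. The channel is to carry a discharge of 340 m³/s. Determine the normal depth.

y_n = 5.25 m

Manning's equation rearranged: A R^(2/3) = nQ / (1·√S) = 0.017 × 340 / (√0.01299) = 50.72.
Try y = 3.71 m: A R^(2/3) = 32.55 — short.
Try y = 6.45 m: A R^(2/3) = 65.3 — over.
Try y = 5.25 m: A R^(2/3) = 50.67 — ≈ 50.72.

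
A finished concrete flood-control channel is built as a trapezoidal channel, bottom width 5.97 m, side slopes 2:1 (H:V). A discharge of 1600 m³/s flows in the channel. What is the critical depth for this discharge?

At critical depth, Q² T / (g A³) = 1, i.e. A³/T = Q²/g = 1600²/9.81 = 261000.
Trying y = 10.3 m: A³/T = 434500 — too large.
Trying y = 7.22 m: A³/T = 91820 — too small.
Trying y = 9.18 m: A³/T = 261000 — ≈ 261000.

y_c = 9.18 m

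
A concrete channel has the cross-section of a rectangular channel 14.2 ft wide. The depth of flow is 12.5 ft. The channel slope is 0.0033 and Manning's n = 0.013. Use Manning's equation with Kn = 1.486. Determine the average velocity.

V = 18 ft/s

Flow area A = b·y = 14.2 × 12.5 = 177.5 ft². Wetted perimeter P = b + 2y = 14.2 + 2×12.5 = 39.2 ft.
Hydraulic radius R = A/P = 177.5/39.2 = 4.528 ft.
From Manning's equation, V = (1.486/n) R^(2/3) S^(1/2) = (1.486/0.013) × 4.528^(2/3) × 0.0033^(1/2) = 18 ft/s.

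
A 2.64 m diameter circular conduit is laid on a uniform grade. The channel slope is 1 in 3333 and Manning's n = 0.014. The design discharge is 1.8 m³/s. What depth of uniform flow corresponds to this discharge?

y_n = 1.08 m

Manning's equation rearranged: A R^(2/3) = nQ / (1·√S) = 0.014 × 1.8 / (√0.0003) = 1.455.
Try y = 1.26 m: A R^(2/3) = 1.916 — over.
Try y = 0.928 m: A R^(2/3) = 1.1 — short.
Try y = 1.08 m: A R^(2/3) = 1.457 — ≈ 1.455.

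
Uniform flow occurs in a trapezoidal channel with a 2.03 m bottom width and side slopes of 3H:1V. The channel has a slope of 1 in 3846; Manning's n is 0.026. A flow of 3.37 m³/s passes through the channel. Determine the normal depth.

y_n = 1.21 m

Manning's equation rearranged: A R^(2/3) = nQ / (1·√S) = 0.026 × 3.37 / (√0.00026) = 5.434.
Try y = 0.972 m: A R^(2/3) = 3.374 — short.
Try y = 1.36 m: A R^(2/3) = 7.051 — over.
Try y = 1.21 m: A R^(2/3) = 5.437 — matches.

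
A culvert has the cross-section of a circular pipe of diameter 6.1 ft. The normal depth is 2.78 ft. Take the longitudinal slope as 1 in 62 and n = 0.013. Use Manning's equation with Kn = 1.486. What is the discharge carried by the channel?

For a circular section of diameter D = 6.1 ft at depth y = 2.78 ft, the central angle is θ = 2 arccos(1 − 2y/D) = 2.964 rad. Then A = (D²/8)(θ − sin θ) = 12.97 ft² and P = Dθ/2 = 9.041 ft.
Hydraulic radius R = A/P = 12.97/9.041 = 1.434 ft.
Manning's equation: Q = (1.486/n) A R^(2/3) S^(1/2) = (1.486/0.013) × 12.97 × 1.434^(2/3) × 0.01613^(1/2) = 239 ft³/s.

Q = 239 ft³/s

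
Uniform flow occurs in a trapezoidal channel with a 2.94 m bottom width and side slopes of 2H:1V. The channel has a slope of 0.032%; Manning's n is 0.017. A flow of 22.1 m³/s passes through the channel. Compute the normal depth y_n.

y_n = 2.31 m

Manning's equation rearranged: A R^(2/3) = nQ / (1·√S) = 0.017 × 22.1 / (√0.00032) = 21.
Trying y = 1.85 m: A R^(2/3) = 13.05 — too small.
Trying y = 2.53 m: A R^(2/3) = 25.57 — too large.
Trying y = 2.31 m: A R^(2/3) = 20.97 — ≈ 21.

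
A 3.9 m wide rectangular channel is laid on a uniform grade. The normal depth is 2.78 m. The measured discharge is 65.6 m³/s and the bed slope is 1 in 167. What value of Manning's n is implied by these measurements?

Flow area A = b·y = 3.9 × 2.78 = 10.84 m². Wetted perimeter P = b + 2y = 3.9 + 2×2.78 = 9.46 m.
Hydraulic radius R = A/P = 10.84/9.46 = 1.146 m.
Rearranging Manning's equation: n = (1/Q) A R^(2/3) S^(1/2) = (1/65.6) × 10.84 × 1.146^(2/3) × √0.005988 = 0.014.

n = 0.014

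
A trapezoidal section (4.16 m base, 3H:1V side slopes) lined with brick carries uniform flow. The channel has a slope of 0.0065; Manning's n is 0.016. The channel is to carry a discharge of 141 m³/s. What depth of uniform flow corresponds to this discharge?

Manning's equation rearranged: A R^(2/3) = nQ / (1·√S) = 0.016 × 141 / (√0.0065) = 27.98.
Trying y = 1.88 m: A R^(2/3) = 20.2 — low.
Trying y = 2.43 m: A R^(2/3) = 35.23 — high.
Trying y = 2.19 m: A R^(2/3) = 28.06 — matches.

y_n = 2.19 m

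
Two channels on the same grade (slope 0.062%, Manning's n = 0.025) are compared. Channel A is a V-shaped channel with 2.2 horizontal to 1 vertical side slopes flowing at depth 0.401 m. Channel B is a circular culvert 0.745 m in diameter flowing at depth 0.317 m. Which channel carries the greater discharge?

channel A

Channel A: For a triangular section with side slope z = 2.2: A = zy² = 2.2×0.401² = 0.3538 m²; P = 2y√(1+z²) = 2×0.401×2.417 = 1.938 m. Hydraulic radius R = A/P = 0.3538/1.938 = 0.1825 m. Q_A = (1/0.025)·0.3538·0.1825^(2/3)·√0.00062 = 0.1134 m³/s.
Channel B: For a circular section of diameter D = 0.745 m at depth y = 0.317 m, the central angle is θ = 2 arccos(1 − 2y/D) = 2.842 rad. Then A = (D²/8)(θ − sin θ) = 0.1768 m² and P = Dθ/2 = 1.059 m. Hydraulic radius R = A/P = 0.1768/1.059 = 0.1669 m. Q_B = (1/0.025)·0.1768·0.1669^(2/3)·√0.00062 = 0.05338 m³/s.
Q_A = 0.1134 m³/s vs Q_B = 0.05338 m³/s, so channel A carries more.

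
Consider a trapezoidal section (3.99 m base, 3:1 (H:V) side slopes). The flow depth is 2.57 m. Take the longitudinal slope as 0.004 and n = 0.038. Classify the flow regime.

subcritical

With bottom width b = 3.99 m and side slope z = 3: A = (b + zy)y = (3.99 + 3×2.57)×2.57 = 30.07 m²; P = b + 2y√(1+z²) = 3.99 + 2×2.57×3.162 = 20.24 m.
Hydraulic radius R = A/P = 30.07/20.24 = 1.485 m.
V = (1/n) R^(2/3) √S = (1/0.038) × 1.485^(2/3) × √0.004 = 2.167 m/s. Hydraulic depth D_h = A/T = 30.07/19.41 = 1.549 m.
Froude number Fr = V/√(g·D_h) = 2.167/√(9.81×1.549) = 0.556, which is less than 1, so the flow is subcritical.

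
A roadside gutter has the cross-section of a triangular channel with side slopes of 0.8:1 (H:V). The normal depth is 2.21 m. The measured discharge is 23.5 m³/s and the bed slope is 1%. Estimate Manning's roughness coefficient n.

For a triangular section with side slope z = 0.8: A = zy² = 0.8×2.21² = 3.907 m²; P = 2y√(1+z²) = 2×2.21×1.281 = 5.66 m.
Hydraulic radius R = A/P = 3.907/5.66 = 0.6903 m.
Rearranging Manning's equation: n = (1/Q) A R^(2/3) S^(1/2) = (1/23.5) × 3.907 × 0.6903^(2/3) × √0.01 = 0.013.

n = 0.013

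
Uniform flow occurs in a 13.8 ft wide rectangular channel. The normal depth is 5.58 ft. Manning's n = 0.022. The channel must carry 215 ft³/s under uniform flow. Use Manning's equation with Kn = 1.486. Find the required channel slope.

S = 0.00038

Flow area A = b·y = 13.8 × 5.58 = 77 ft². Wetted perimeter P = b + 2y = 13.8 + 2×5.58 = 24.96 ft.
Hydraulic radius R = A/P = 77/24.96 = 3.085 ft.
From Manning's equation, S = [nQ / (1.486 A R^(2/3))]² = [0.022 × 215 / (1.486 × 77 × 3.085^(2/3))]² = 0.00038.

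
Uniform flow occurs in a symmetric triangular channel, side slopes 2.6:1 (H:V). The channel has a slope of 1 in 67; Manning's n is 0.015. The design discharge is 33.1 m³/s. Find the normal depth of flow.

Manning's equation rearranged: A R^(2/3) = nQ / (1·√S) = 0.015 × 33.1 / (√0.01493) = 4.064.
Trying y = 1.03 m: A R^(2/3) = 1.693 — too small.
Trying y = 1.74 m: A R^(2/3) = 6.851 — too large.
Trying y = 1.43 m: A R^(2/3) = 4.06 — matches.

y_n = 1.43 m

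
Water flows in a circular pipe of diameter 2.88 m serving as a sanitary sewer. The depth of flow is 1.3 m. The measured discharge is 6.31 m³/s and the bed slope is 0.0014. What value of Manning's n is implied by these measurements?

For a circular section of diameter D = 2.88 m at depth y = 1.3 m, the central angle is θ = 2 arccos(1 − 2y/D) = 2.947 rad. Then A = (D²/8)(θ − sin θ) = 2.855 m² and P = Dθ/2 = 4.243 m.
Hydraulic radius R = A/P = 2.855/4.243 = 0.6727 m.
Rearranging Manning's equation: n = (1/Q) A R^(2/3) S^(1/2) = (1/6.31) × 2.855 × 0.6727^(2/3) × √0.0014 = 0.013.

n = 0.013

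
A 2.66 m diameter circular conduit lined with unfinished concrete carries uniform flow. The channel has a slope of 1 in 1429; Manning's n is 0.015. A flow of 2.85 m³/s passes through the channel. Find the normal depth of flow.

y_n = 1.14 m

Manning's equation rearranged: A R^(2/3) = nQ / (1·√S) = 0.015 × 2.85 / (√0.0006998) = 1.616.
Trying y = 1.01 m: A R^(2/3) = 1.296 — short.
Trying y = 1.39 m: A R^(2/3) = 2.28 — over.
Trying y = 1.14 m: A R^(2/3) = 1.617 — matches.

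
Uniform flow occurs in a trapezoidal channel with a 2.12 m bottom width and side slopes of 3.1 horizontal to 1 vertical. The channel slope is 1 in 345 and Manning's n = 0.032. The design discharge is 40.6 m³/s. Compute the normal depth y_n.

Manning's equation rearranged: A R^(2/3) = nQ / (1·√S) = 0.032 × 40.6 / (√0.002899) = 24.13.
At y = 1.97 m: A R^(2/3) = 17.1 — short.
At y = 2.72 m: A R^(2/3) = 36.71 — over.
At y = 2.28 m: A R^(2/3) = 24.1 — matches.

y_n = 2.28 m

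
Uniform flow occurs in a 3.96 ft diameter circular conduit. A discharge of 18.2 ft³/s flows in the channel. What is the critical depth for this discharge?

y_c = 1.26 ft

At critical depth, Q² T / (g A³) = 1, i.e. A³/T = Q²/g = 18.2²/32.2 = 10.29.
Trying y = 1.04 ft: A³/T = 4.932 — too small.
Trying y = 1.26 ft: A³/T = 10.39 — close enough.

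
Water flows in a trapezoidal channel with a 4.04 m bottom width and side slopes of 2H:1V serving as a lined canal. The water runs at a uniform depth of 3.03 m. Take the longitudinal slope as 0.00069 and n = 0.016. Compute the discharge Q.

With bottom width b = 4.04 m and side slope z = 2: A = (b + zy)y = (4.04 + 2×3.03)×3.03 = 30.6 m²; P = b + 2y√(1+z²) = 4.04 + 2×3.03×2.236 = 17.59 m.
Hydraulic radius R = A/P = 30.6/17.59 = 1.74 m.
Manning's equation: Q = (1/n) A R^(2/3) S^(1/2) = (1/0.016) × 30.6 × 1.74^(2/3) × 0.00069^(1/2) = 72.7 m³/s.

Q = 72.7 m³/s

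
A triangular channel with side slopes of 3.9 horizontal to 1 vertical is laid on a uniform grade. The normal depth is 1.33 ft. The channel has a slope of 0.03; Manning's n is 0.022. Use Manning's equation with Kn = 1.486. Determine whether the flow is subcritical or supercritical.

supercritical

For a triangular section with side slope z = 3.9: A = zy² = 3.9×1.33² = 6.899 ft²; P = 2y√(1+z²) = 2×1.33×4.026 = 10.71 ft.
Hydraulic radius R = A/P = 6.899/10.71 = 0.6442 ft.
V = (1.486/n) R^(2/3) √S = (1.486/0.022) × 0.6442^(2/3) × √0.03 = 8.726 ft/s. Hydraulic depth D_h = A/T = 6.899/10.37 = 0.665 ft.
Froude number Fr = V/√(g·D_h) = 8.726/√(32.2×0.665) = 1.89, which is greater than 1, so the flow is supercritical.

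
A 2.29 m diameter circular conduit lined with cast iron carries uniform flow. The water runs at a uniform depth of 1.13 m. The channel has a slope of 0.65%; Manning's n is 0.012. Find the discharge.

Q = 9.33 m³/s

For a circular section of diameter D = 2.29 m at depth y = 1.13 m, the central angle is θ = 2 arccos(1 − 2y/D) = 3.115 rad. Then A = (D²/8)(θ − sin θ) = 2.025 m² and P = Dθ/2 = 3.567 m.
Hydraulic radius R = A/P = 2.025/3.567 = 0.5677 m.
Manning's equation: Q = (1/n) A R^(2/3) S^(1/2) = (1/0.012) × 2.025 × 0.5677^(2/3) × 0.0065^(1/2) = 9.33 m³/s.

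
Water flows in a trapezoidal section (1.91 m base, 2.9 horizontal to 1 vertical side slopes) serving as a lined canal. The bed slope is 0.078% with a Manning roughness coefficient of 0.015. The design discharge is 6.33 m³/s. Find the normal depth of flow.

y_n = 0.998 m

Manning's equation rearranged: A R^(2/3) = nQ / (1·√S) = 0.015 × 6.33 / (√0.00078) = 3.4.
Try y = 0.77 m: A R^(2/3) = 1.958 — short.
Try y = 1.16 m: A R^(2/3) = 4.72 — over.
Try y = 0.998 m: A R^(2/3) = 3.399 — close enough.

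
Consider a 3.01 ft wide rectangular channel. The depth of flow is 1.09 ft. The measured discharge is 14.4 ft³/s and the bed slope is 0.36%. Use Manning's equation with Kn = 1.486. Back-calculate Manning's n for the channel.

Flow area A = b·y = 3.01 × 1.09 = 3.281 ft². Wetted perimeter P = b + 2y = 3.01 + 2×1.09 = 5.19 ft.
Hydraulic radius R = A/P = 3.281/5.19 = 0.6322 ft.
Rearranging Manning's equation: n = (1.486/Q) A R^(2/3) S^(1/2) = (1.486/14.4) × 3.281 × 0.6322^(2/3) × √0.0036 = 0.015.

n = 0.015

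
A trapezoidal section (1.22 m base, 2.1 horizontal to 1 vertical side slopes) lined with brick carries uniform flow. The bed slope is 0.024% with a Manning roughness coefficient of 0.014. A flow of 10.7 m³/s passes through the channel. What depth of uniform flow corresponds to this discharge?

y_n = 1.89 m

Manning's equation rearranged: A R^(2/3) = nQ / (1·√S) = 0.014 × 10.7 / (√0.00024) = 9.67.
At y = 1.29 m: A R^(2/3) = 4.003 — low.
At y = 2.14 m: A R^(2/3) = 12.98 — high.
At y = 1.89 m: A R^(2/3) = 9.673 — close enough.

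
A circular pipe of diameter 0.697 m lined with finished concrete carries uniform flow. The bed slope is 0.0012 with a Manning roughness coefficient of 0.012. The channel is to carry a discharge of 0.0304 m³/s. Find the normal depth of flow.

y_n = 0.14 m

Manning's equation rearranged: A R^(2/3) = nQ / (1·√S) = 0.012 × 0.0304 / (√0.0012) = 0.01053.
At y = 0.0975 m: A R^(2/3) = 0.005008 — short.
At y = 0.14 m: A R^(2/3) = 0.01052 — close enough.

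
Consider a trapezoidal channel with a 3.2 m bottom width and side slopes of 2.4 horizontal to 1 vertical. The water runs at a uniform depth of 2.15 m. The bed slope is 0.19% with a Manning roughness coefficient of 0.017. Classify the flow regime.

subcritical

With bottom width b = 3.2 m and side slope z = 2.4: A = (b + zy)y = (3.2 + 2.4×2.15)×2.15 = 17.97 m²; P = b + 2y√(1+z²) = 3.2 + 2×2.15×2.6 = 14.38 m.
Hydraulic radius R = A/P = 17.97/14.38 = 1.25 m.
V = (1/n) R^(2/3) √S = (1/0.017) × 1.25^(2/3) × √0.0019 = 2.975 m/s. Hydraulic depth D_h = A/T = 17.97/13.52 = 1.329 m.
Froude number Fr = V/√(g·D_h) = 2.975/√(9.81×1.329) = 0.824, which is less than 1, so the flow is subcritical.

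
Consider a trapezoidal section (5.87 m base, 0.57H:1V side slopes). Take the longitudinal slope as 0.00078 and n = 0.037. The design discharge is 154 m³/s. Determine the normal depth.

Manning's equation rearranged: A R^(2/3) = nQ / (1·√S) = 0.037 × 154 / (√0.00078) = 204.
Trying y = 9.67 m: A R^(2/3) = 273.3 — too large.
Trying y = 8.31 m: A R^(2/3) = 204.2 — matches.

y_n = 8.31 m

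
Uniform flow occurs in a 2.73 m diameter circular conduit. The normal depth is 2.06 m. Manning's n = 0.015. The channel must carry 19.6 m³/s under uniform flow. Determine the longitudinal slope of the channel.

S = 0.00498

For a circular section of diameter D = 2.73 m at depth y = 2.06 m, the central angle is θ = 2 arccos(1 − 2y/D) = 4.21 rad. Then A = (D²/8)(θ − sin θ) = 4.739 m² and P = Dθ/2 = 5.747 m.
Hydraulic radius R = A/P = 4.739/5.747 = 0.8246 m.
From Manning's equation, S = [nQ / (1 A R^(2/3))]² = [0.015 × 19.6 / (1 × 4.739 × 0.8246^(2/3))]² = 0.00498.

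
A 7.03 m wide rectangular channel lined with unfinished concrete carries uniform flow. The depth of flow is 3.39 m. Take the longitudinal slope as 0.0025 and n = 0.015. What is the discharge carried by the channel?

Flow area A = b·y = 7.03 × 3.39 = 23.83 m². Wetted perimeter P = b + 2y = 7.03 + 2×3.39 = 13.81 m.
Hydraulic radius R = A/P = 23.83/13.81 = 1.726 m.
Manning's equation: Q = (1/n) A R^(2/3) S^(1/2) = (1/0.015) × 23.83 × 1.726^(2/3) × 0.0025^(1/2) = 114 m³/s.

Q = 114 m³/s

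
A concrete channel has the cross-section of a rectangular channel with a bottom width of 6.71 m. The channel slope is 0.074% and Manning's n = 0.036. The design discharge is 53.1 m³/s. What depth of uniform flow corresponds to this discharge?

Manning's equation rearranged: A R^(2/3) = nQ / (1·√S) = 0.036 × 53.1 / (√0.00074) = 70.27.
Trying y = 7.32 m: A R^(2/3) = 85.6 — high.
Trying y = 6.23 m: A R^(2/3) = 70.3 — close enough.

y_n = 6.23 m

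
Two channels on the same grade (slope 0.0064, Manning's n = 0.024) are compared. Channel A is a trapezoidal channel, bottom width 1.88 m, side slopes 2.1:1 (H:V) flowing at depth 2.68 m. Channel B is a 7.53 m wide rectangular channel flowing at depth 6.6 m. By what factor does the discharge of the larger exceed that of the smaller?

Channel A: With bottom width b = 1.88 m and side slope z = 2.1: A = (b + zy)y = (1.88 + 2.1×2.68)×2.68 = 20.12 m²; P = b + 2y√(1+z²) = 1.88 + 2×2.68×2.326 = 14.35 m. Hydraulic radius R = A/P = 20.12/14.35 = 1.402 m. Q_A = (1/0.024)·20.12·1.402^(2/3)·√0.0064 = 84.04 m³/s.
Channel B: Flow area A = b·y = 7.53 × 6.6 = 49.7 m². Wetted perimeter P = b + 2y = 7.53 + 2×6.6 = 20.73 m. Hydraulic radius R = A/P = 49.7/20.73 = 2.397 m. Q_B = (1/0.024)·49.7·2.397^(2/3)·√0.0064 = 296.7 m³/s.
The larger discharge is 296.7 m³/s and the smaller is 84.04 m³/s; the ratio is 3.53.

3.53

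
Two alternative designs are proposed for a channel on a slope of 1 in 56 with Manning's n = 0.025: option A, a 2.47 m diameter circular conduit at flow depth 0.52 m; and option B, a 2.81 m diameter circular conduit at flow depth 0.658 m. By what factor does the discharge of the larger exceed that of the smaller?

Channel A: For a circular section of diameter D = 2.47 m at depth y = 0.52 m, the central angle is θ = 2 arccos(1 − 2y/D) = 1.907 rad. Then A = (D²/8)(θ − sin θ) = 0.7341 m² and P = Dθ/2 = 2.355 m. Hydraulic radius R = A/P = 0.7341/2.355 = 0.3117 m. Q_A = (1/0.025)·0.7341·0.3117^(2/3)·√0.01786 = 1.804 m³/s.
Channel B: For a circular section of diameter D = 2.81 m at depth y = 0.658 m, the central angle is θ = 2 arccos(1 − 2y/D) = 2.02 rad. Then A = (D²/8)(θ − sin θ) = 1.105 m² and P = Dθ/2 = 2.839 m. Hydraulic radius R = A/P = 1.105/2.839 = 0.3894 m. Q_B = (1/0.025)·1.105·0.3894^(2/3)·√0.01786 = 3.15 m³/s.
The larger discharge is 3.15 m³/s and the smaller is 1.804 m³/s; the ratio is 1.75.

1.75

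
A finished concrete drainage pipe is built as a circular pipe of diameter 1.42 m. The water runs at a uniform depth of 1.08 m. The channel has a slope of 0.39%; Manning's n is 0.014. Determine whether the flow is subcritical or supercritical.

For a circular section of diameter D = 1.42 m at depth y = 1.08 m, the central angle is θ = 2 arccos(1 − 2y/D) = 4.238 rad. Then A = (D²/8)(θ − sin θ) = 1.292 m² and P = Dθ/2 = 3.009 m.
Hydraulic radius R = A/P = 1.292/3.009 = 0.4295 m.
V = (1/n) R^(2/3) √S = (1/0.014) × 0.4295^(2/3) × √0.0039 = 2.539 m/s. Hydraulic depth D_h = A/T = 1.292/1.212 = 1.066 m.
Froude number Fr = V/√(g·D_h) = 2.539/√(9.81×1.066) = 0.785, which is less than 1, so the flow is subcritical.

subcritical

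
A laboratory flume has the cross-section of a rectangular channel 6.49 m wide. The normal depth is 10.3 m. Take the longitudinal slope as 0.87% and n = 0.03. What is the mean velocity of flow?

V = 5.68 m/s

Flow area A = b·y = 6.49 × 10.3 = 66.85 m². Wetted perimeter P = b + 2y = 6.49 + 2×10.3 = 27.09 m.
Hydraulic radius R = A/P = 66.85/27.09 = 2.468 m.
From Manning's equation, V = (1/n) R^(2/3) S^(1/2) = (1/0.03) × 2.468^(2/3) × 0.0087^(1/2) = 5.68 m/s.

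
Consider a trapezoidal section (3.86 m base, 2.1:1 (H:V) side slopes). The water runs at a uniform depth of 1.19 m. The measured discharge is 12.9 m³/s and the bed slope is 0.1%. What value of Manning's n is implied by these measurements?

With bottom width b = 3.86 m and side slope z = 2.1: A = (b + zy)y = (3.86 + 2.1×1.19)×1.19 = 7.567 m²; P = b + 2y√(1+z²) = 3.86 + 2×1.19×2.326 = 9.396 m.
Hydraulic radius R = A/P = 7.567/9.396 = 0.8054 m.
Rearranging Manning's equation: n = (1/Q) A R^(2/3) S^(1/2) = (1/12.9) × 7.567 × 0.8054^(2/3) × √0.001 = 0.0161.

n = 0.0161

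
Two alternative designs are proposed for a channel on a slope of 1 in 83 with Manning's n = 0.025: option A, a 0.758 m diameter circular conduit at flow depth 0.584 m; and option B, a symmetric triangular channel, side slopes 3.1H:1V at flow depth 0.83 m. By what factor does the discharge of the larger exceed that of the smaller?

8.21

Channel A: For a circular section of diameter D = 0.758 m at depth y = 0.584 m, the central angle is θ = 2 arccos(1 − 2y/D) = 4.285 rad. Then A = (D²/8)(θ − sin θ) = 0.3731 m² and P = Dθ/2 = 1.624 m. Hydraulic radius R = A/P = 0.3731/1.624 = 0.2297 m. Q_A = (1/0.025)·0.3731·0.2297^(2/3)·√0.01205 = 0.6144 m³/s.
Channel B: For a triangular section with side slope z = 3.1: A = zy² = 3.1×0.83² = 2.136 m²; P = 2y√(1+z²) = 2×0.83×3.257 = 5.407 m. Hydraulic radius R = A/P = 2.136/5.407 = 0.395 m. Q_B = (1/0.025)·2.136·0.395^(2/3)·√0.01205 = 5.047 m³/s.
The larger discharge is 5.047 m³/s and the smaller is 0.6144 m³/s; the ratio is 8.21.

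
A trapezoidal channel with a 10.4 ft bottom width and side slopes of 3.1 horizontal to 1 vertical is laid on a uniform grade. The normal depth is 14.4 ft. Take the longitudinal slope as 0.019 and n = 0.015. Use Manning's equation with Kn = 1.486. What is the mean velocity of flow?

With bottom width b = 10.4 ft and side slope z = 3.1: A = (b + zy)y = (10.4 + 3.1×14.4)×14.4 = 792.6 ft²; P = b + 2y√(1+z²) = 10.4 + 2×14.4×3.257 = 104.2 ft.
Hydraulic radius R = A/P = 792.6/104.2 = 7.606 ft.
From Manning's equation, V = (1.486/n) R^(2/3) S^(1/2) = (1.486/0.015) × 7.606^(2/3) × 0.019^(1/2) = 52.8 ft/s.

V = 52.8 ft/s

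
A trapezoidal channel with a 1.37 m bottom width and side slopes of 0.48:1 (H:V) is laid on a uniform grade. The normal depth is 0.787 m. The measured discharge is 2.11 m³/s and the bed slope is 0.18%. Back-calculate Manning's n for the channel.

With bottom width b = 1.37 m and side slope z = 0.48: A = (b + zy)y = (1.37 + 0.48×0.787)×0.787 = 1.375 m²; P = b + 2y√(1+z²) = 1.37 + 2×0.787×1.109 = 3.116 m.
Hydraulic radius R = A/P = 1.375/3.116 = 0.4414 m.
Rearranging Manning's equation: n = (1/Q) A R^(2/3) S^(1/2) = (1/2.11) × 1.375 × 0.4414^(2/3) × √0.0018 = 0.016.

n = 0.016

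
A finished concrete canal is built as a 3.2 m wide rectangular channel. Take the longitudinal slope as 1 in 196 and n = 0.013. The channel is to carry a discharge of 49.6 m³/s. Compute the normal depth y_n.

y_n = 2.79 m

Manning's equation rearranged: A R^(2/3) = nQ / (1·√S) = 0.013 × 49.6 / (√0.005102) = 9.027.
At y = 2.13 m: A R^(2/3) = 6.418 — short.
At y = 2.79 m: A R^(2/3) = 9.028 — close enough.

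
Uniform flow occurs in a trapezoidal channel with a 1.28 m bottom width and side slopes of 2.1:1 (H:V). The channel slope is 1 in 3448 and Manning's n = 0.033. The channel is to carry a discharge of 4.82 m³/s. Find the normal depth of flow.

y_n = 1.85 m

Manning's equation rearranged: A R^(2/3) = nQ / (1·√S) = 0.033 × 4.82 / (√0.00029) = 9.34.
Trying y = 1.36 m: A R^(2/3) = 4.6 — too small.
Trying y = 2.21 m: A R^(2/3) = 14.21 — too large.
Trying y = 1.85 m: A R^(2/3) = 9.341 — matches.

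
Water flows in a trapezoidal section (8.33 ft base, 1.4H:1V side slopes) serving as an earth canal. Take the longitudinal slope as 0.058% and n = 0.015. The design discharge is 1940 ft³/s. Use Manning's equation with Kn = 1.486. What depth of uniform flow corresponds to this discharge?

Manning's equation rearranged: A R^(2/3) = nQ / (1.486·√S) = 0.015 × 1940 / (1.486 × √0.00058) = 813.1.
Trying y = 12.2 ft: A R^(2/3) = 1042 — over.
Trying y = 7.76 ft: A R^(2/3) = 390.9 — short.
Trying y = 10.9 ft: A R^(2/3) = 811.8 — close enough.

y_n = 10.9 ft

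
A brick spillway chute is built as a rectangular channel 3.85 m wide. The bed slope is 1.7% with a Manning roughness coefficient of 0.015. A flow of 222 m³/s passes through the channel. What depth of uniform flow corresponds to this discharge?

y_n = 5.27 m

Manning's equation rearranged: A R^(2/3) = nQ / (1·√S) = 0.015 × 222 / (√0.017) = 25.54.
Trying y = 6.22 m: A R^(2/3) = 30.96 — over.
Trying y = 4.72 m: A R^(2/3) = 22.39 — short.
Trying y = 5.27 m: A R^(2/3) = 25.51 — matches.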